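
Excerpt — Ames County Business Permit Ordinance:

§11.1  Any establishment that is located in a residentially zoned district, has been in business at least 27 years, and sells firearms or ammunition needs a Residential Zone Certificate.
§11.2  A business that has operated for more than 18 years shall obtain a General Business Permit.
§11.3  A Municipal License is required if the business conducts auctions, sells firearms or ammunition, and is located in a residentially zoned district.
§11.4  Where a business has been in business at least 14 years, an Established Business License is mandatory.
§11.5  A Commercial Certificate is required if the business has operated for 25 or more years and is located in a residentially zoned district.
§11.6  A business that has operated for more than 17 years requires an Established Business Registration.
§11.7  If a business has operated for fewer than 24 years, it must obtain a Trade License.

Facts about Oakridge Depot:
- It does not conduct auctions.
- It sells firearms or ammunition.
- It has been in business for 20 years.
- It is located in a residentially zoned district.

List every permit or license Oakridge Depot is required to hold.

Established Business License, Established Business Registration, General Business Permit, Trade License

§11.1 is located in a residentially zoned district; years in business 20 < 27; sells firearms or ammunition → Residential Zone Certificate not required.
§11.2 years in business 20 > 18 → General Business Permit required.
§11.3 does not conduct auctions; sells firearms or ammunition; is located in a residentially zoned district → Municipal License not required.
§11.4 years in business 20 ≥ 14 → Established Business License required.
§11.5 years in business 20 < 25; is located in a residentially zoned district → Commercial Certificate not required.
§11.6 years in business 20 > 17 → Established Business Registration required.
§11.7 years in business 20 < 24 → Trade License required.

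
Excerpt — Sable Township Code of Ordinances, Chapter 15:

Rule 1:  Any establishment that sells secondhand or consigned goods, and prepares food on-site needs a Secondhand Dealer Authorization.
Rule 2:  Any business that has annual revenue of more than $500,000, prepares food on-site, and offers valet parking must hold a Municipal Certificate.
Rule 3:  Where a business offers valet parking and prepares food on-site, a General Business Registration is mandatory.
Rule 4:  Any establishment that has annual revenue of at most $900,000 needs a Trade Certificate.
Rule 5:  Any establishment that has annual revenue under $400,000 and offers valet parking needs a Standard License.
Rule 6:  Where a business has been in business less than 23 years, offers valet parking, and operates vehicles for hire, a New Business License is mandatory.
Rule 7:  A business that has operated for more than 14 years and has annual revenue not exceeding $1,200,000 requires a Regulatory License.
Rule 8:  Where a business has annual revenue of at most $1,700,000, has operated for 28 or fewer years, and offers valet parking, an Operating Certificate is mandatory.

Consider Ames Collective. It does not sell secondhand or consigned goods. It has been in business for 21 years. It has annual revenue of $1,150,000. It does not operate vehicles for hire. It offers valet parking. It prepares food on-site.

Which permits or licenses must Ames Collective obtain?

Rule 1: does not sell secondhand or consigned goods; prepares food on-site → Secondhand Dealer Authorization not required.
Rule 2: revenue $1,150,000 > $500,000; prepares food on-site; offers valet parking → Municipal Certificate required.
Rule 3: offers valet parking; prepares food on-site → General Business Registration required.
Rule 4: revenue $1,150,000 > $900,000 → Trade Certificate not required.
Rule 5: revenue $1,150,000 ≥ $400,000; offers valet parking → Standard License not required.
Rule 6: years in business 21 < 23; offers valet parking; does not operate vehicles for hire → New Business License not required.
Rule 7: years in business 21 > 14; revenue $1,150,000 ≤ $1,200,000 → Regulatory License required.
Rule 8: revenue $1,150,000 ≤ $1,700,000; years in business 21 ≤ 28; offers valet parking → Operating Certificate required.

General Business Registration, Municipal Certificate, Operating Certificate, Regulatory License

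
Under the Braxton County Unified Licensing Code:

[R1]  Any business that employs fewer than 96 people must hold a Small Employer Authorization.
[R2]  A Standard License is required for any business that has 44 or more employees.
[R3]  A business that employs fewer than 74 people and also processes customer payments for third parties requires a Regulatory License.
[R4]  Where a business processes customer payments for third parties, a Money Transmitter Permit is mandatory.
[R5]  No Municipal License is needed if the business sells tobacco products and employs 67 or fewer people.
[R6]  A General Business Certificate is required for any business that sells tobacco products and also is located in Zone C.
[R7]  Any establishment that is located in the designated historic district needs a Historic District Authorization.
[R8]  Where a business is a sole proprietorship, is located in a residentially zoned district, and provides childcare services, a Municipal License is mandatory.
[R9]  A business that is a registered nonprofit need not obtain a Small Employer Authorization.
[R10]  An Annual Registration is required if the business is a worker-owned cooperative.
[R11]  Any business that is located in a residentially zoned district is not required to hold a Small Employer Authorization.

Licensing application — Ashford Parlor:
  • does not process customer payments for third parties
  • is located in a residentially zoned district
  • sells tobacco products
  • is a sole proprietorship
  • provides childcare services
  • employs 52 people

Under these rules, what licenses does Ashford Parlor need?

[R1] employees 52 < 96 → Small Employer Authorization required.
[R2] employees 52 ≥ 44 → Standard License required.
[R3] employees 52 < 74; does not process customer payments for third parties → Regulatory License not required.
[R4] does not process customer payments for third parties → Money Transmitter Permit not required.
[R5] sells tobacco products; employees 52 ≤ 67 → exempt from Municipal License.
[R6] sells tobacco products; is located in a residentially zoned district (not: is located in Zone C) → General Business Certificate not required.
[R7] is located in a residentially zoned district (not: is located in the designated historic district) → Historic District Authorization not required.
[R8] is a sole proprietorship; is located in a residentially zoned district; provides childcare services → Municipal License required.
[R9] is a sole proprietorship (not: is a registered nonprofit) → Small Employer Authorization exemption does not apply.
[R10] is a sole proprietorship (not: is a worker-owned cooperative) → Annual Registration not required.
[R11] is located in a residentially zoned district → exempt from Small Employer Authorization.

Standard License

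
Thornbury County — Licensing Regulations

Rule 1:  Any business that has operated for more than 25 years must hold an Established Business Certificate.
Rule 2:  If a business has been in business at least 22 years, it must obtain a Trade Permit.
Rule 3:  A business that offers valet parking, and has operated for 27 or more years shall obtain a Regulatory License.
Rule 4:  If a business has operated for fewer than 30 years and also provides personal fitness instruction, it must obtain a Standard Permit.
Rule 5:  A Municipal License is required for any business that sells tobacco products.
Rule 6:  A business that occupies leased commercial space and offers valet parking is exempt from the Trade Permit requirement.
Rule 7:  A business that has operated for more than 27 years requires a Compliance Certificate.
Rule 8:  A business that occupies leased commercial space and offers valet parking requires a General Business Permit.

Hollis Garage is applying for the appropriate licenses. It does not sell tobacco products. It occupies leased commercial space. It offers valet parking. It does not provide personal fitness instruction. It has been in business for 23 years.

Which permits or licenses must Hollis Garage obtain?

Rule 1: years in business 23 ≤ 25 → Established Business Certificate not required.
Rule 2: years in business 23 ≥ 22 → Trade Permit required.
Rule 3: offers valet parking; years in business 23 < 27 → Regulatory License not required.
Rule 4: years in business 23 < 30; does not provide personal fitness instruction → Standard Permit not required.
Rule 5: does not sell tobacco products → Municipal License not required.
Rule 6: occupies leased commercial space; offers valet parking → exempt from Trade Permit.
Rule 7: years in business 23 ≤ 27 → Compliance Certificate not required.
Rule 8: occupies leased commercial space; offers valet parking → General Business Permit required.

General Business Permit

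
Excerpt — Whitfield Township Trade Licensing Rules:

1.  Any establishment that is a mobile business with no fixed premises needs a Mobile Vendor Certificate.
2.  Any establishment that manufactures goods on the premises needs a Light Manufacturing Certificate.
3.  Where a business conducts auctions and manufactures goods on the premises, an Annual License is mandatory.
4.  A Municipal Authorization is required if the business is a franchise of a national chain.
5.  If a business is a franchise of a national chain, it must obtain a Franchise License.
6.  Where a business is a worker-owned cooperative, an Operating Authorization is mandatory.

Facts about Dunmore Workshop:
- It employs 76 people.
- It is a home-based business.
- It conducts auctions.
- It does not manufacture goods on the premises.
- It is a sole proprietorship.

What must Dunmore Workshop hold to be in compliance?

1. is a home-based business (not: is a mobile business with no fixed premises) → Mobile Vendor Certificate not required.
2. does not manufacture goods on the premises → Light Manufacturing Certificate not required.
3. conducts auctions; does not manufacture goods on the premises → Annual License not required.
4. is a sole proprietorship (not: is a franchise of a national chain) → Municipal Authorization not required.
5. is a sole proprietorship (not: is a franchise of a national chain) → Franchise License not required.
6. is a sole proprietorship (not: is a worker-owned cooperative) → Operating Authorization not required.

None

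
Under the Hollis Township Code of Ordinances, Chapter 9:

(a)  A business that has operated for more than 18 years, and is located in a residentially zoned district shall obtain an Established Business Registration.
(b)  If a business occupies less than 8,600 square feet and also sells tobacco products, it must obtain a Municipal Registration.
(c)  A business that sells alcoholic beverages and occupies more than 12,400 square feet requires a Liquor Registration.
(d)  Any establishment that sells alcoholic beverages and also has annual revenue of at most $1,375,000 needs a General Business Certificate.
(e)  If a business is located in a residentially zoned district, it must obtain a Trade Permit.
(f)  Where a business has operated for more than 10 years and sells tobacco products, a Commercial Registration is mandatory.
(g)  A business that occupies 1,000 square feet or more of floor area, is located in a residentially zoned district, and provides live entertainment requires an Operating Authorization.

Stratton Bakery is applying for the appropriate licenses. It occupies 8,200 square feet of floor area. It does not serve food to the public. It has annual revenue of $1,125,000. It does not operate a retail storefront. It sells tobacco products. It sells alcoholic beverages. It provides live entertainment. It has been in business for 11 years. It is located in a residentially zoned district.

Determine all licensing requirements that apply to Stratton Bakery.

(a) years in business 11 ≤ 18; is located in a residentially zoned district → Established Business Registration not required.
(b) floor area 8,200 square feet < 8,600 square feet; sells tobacco products → Municipal Registration required.
(c) sells alcoholic beverages; floor area 8,200 square feet ≤ 12,400 square feet → Liquor Registration not required.
(d) sells alcoholic beverages; revenue $1,125,000 ≤ $1,375,000 → General Business Certificate required.
(e) is located in a residentially zoned district → Trade Permit required.
(f) years in business 11 > 10; sells tobacco products → Commercial Registration required.
(g) floor area 8,200 square feet ≥ 1,000 square feet; is located in a residentially zoned district; provides live entertainment → Operating Authorization required.

Commercial Registration, General Business Certificate, Municipal Registration, Operating Authorization, Trade Permit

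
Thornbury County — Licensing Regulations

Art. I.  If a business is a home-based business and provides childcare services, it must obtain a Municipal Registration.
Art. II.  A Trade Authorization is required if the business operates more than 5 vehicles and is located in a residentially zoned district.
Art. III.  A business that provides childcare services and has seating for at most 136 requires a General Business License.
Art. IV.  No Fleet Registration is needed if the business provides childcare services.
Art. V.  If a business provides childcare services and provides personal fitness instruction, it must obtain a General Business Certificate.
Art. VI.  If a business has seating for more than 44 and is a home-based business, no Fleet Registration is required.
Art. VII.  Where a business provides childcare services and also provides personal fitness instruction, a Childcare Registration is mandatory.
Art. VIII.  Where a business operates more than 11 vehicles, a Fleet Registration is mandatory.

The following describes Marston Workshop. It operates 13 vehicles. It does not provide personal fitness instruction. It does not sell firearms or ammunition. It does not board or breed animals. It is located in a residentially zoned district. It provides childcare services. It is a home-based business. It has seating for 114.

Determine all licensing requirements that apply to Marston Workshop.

Art. I. is a home-based business; provides childcare services → Municipal Registration required.
Art. II. vehicles 13 > 5; is located in a residentially zoned district → Trade Authorization required.
Art. III. provides childcare services; seating 114 ≤ 136 → General Business License required.
Art. IV. provides childcare services → exempt from Fleet Registration.
Art. V. provides childcare services; does not provide personal fitness instruction → General Business Certificate not required.
Art. VI. seating 114 > 44; is a home-based business → exempt from Fleet Registration.
Art. VII. provides childcare services; does not provide personal fitness instruction → Childcare Registration not required.
Art. VIII. vehicles 13 > 11 → Fleet Registration required.

General Business License, Municipal Registration, Trade Authorization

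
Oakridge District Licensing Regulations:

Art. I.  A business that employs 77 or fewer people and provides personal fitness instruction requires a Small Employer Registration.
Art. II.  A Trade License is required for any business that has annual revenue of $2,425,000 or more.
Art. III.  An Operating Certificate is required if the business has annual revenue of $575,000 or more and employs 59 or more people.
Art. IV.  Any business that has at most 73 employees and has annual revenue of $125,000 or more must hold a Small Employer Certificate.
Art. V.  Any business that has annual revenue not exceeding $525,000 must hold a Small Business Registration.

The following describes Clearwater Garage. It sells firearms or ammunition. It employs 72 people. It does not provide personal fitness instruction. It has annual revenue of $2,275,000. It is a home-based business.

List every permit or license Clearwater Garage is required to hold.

Art. I. employees 72 ≤ 77; does not provide personal fitness instruction → Small Employer Registration not required.
Art. II. revenue $2,275,000 < $2,425,000 → Trade License not required.
Art. III. revenue $2,275,000 ≥ $575,000; employees 72 ≥ 59 → Operating Certificate required.
Art. IV. employees 72 ≤ 73; revenue $2,275,000 ≥ $125,000 → Small Employer Certificate required.
Art. V. revenue $2,275,000 > $525,000 → Small Business Registration not required.

Operating Certificate, Small Employer Certificate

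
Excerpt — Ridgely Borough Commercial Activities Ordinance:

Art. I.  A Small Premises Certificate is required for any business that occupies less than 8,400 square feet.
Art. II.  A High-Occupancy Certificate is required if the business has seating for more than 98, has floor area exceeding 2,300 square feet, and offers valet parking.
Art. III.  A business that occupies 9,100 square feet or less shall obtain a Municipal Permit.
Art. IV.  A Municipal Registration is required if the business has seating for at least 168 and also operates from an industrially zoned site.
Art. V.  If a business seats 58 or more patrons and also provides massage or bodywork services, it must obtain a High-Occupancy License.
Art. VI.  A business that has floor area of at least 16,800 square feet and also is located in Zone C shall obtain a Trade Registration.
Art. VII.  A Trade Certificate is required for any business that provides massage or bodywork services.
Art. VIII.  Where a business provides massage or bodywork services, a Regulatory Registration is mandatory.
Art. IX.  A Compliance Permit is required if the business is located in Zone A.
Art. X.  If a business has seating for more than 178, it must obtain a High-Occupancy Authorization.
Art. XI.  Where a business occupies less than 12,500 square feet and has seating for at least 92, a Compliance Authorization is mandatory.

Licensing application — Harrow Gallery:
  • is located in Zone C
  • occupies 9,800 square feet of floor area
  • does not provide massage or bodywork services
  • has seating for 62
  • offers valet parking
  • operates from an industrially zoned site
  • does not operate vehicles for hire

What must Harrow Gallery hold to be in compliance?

Art. I. floor area 9,800 square feet ≥ 8,400 square feet → Small Premises Certificate not required.
Art. II. seating 62 ≤ 98; floor area 9,800 square feet > 2,300 square feet; offers valet parking → High-Occupancy Certificate not required.
Art. III. floor area 9,800 square feet > 9,100 square feet → Municipal Permit not required.
Art. IV. seating 62 < 168; operates from an industrially zoned site → Municipal Registration not required.
Art. V. seating 62 ≥ 58; does not provide massage or bodywork services → High-Occupancy License not required.
Art. VI. floor area 9,800 square feet < 16,800 square feet; is located in Zone C → Trade Registration not required.
Art. VII. does not provide massage or bodywork services → Trade Certificate not required.
Art. VIII. does not provide massage or bodywork services → Regulatory Registration not required.
Art. IX. is located in Zone C (not: is located in Zone A) → Compliance Permit not required.
Art. X. seating 62 ≤ 178 → High-Occupancy Authorization not required.
Art. XI. floor area 9,800 square feet < 12,500 square feet; seating 62 < 92 → Compliance Authorization not required.

None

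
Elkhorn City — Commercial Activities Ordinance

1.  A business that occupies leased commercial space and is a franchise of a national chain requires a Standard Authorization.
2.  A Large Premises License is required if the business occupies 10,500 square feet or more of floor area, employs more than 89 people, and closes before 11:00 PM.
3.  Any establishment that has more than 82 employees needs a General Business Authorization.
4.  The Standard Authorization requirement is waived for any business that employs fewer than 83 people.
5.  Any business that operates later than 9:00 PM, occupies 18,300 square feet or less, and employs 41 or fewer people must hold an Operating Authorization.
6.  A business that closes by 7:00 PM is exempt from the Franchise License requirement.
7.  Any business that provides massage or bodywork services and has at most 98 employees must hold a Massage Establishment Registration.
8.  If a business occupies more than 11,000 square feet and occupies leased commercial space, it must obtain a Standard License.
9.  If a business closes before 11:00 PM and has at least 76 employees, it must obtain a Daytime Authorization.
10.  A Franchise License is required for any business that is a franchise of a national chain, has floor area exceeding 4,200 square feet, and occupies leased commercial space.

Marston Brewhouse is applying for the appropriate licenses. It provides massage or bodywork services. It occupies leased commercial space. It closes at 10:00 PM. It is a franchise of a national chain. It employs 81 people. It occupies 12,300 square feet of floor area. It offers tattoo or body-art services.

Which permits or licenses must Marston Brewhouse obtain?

1. occupies leased commercial space; is a franchise of a national chain → Standard Authorization required.
2. floor area 12,300 square feet ≥ 10,500 square feet; employees 81 ≤ 89; closes 10:00 PM, at/before 11:00 PM → Large Premises License not required.
3. employees 81 ≤ 82 → General Business Authorization not required.
4. employees 81 < 83 → exempt from Standard Authorization.
5. closes 10:00 PM, after 9:00 PM; floor area 12,300 square feet ≤ 18,300 square feet; employees 81 > 41 → Operating Authorization not required.
6. closes 10:00 PM, after 7:00 PM → Franchise License exemption does not apply.
7. provides massage or bodywork services; employees 81 ≤ 98 → Massage Establishment Registration required.
8. floor area 12,300 square feet > 11,000 square feet; occupies leased commercial space → Standard License required.
9. closes 10:00 PM, at/before 11:00 PM; employees 81 ≥ 76 → Daytime Authorization required.
10. is a franchise of a national chain; floor area 12,300 square feet > 4,200 square feet; occupies leased commercial space → Franchise License required.

Daytime Authorization, Franchise License, Massage Establishment Registration, Standard License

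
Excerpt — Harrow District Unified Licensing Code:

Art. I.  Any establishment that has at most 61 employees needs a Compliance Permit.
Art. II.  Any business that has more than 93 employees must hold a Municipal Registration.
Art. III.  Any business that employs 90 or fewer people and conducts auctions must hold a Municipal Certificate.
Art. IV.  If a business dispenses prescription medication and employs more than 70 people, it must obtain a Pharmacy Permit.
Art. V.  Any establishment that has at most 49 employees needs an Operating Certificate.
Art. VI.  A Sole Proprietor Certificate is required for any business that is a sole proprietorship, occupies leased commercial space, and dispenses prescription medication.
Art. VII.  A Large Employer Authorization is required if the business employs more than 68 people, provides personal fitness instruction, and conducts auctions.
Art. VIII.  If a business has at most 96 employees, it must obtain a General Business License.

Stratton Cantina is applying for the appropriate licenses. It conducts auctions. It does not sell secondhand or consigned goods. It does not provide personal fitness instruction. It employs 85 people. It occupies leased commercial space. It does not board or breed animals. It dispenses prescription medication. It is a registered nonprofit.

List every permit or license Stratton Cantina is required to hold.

Art. I. employees 85 > 61 → Compliance Permit not required.
Art. II. employees 85 ≤ 93 → Municipal Registration not required.
Art. III. employees 85 ≤ 90; conducts auctions → Municipal Certificate required.
Art. IV. dispenses prescription medication; employees 85 > 70 → Pharmacy Permit required.
Art. V. employees 85 > 49 → Operating Certificate not required.
Art. VI. is a registered nonprofit (not: is a sole proprietorship); occupies leased commercial space; dispenses prescription medication → Sole Proprietor Certificate not required.
Art. VII. employees 85 > 68; does not provide personal fitness instruction; conducts auctions → Large Employer Authorization not required.
Art. VIII. employees 85 ≤ 96 → General Business License required.

General Business License, Municipal Certificate, Pharmacy Permit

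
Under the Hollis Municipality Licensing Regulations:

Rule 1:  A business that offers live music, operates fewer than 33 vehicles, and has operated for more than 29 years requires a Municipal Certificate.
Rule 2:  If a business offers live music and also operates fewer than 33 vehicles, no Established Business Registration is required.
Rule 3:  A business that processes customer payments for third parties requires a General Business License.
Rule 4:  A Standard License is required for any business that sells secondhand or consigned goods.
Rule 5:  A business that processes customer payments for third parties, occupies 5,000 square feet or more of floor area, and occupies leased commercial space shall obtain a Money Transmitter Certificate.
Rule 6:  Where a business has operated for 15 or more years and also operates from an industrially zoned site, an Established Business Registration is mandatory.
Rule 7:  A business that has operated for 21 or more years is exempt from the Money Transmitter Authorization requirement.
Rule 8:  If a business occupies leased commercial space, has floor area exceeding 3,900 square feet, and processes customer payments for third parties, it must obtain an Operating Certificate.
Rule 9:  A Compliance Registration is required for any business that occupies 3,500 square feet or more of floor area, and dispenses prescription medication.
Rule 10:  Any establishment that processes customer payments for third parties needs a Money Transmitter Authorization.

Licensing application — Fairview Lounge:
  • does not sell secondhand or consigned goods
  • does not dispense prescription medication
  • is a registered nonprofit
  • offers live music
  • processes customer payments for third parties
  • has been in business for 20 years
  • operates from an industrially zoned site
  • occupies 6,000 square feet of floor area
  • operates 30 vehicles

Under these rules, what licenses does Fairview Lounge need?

Rule 1: offers live music; vehicles 30 < 33; years in business 20 ≤ 29 → Municipal Certificate not required.
Rule 2: offers live music; vehicles 30 < 33 → exempt from Established Business Registration.
Rule 3: processes customer payments for third parties → General Business License required.
Rule 4: does not sell secondhand or consigned goods → Standard License not required.
Rule 5: processes customer payments for third parties; floor area 6,000 square feet ≥ 5,000 square feet; operates from an industrially zoned site (not: occupies leased commercial space) → Money Transmitter Certificate not required.
Rule 6: years in business 20 ≥ 15; operates from an industrially zoned site → Established Business Registration required.
Rule 7: years in business 20 < 21 → Money Transmitter Authorization exemption does not apply.
Rule 8: operates from an industrially zoned site (not: occupies leased commercial space); floor area 6,000 square feet > 3,900 square feet; processes customer payments for third parties → Operating Certificate not required.
Rule 9: floor area 6,000 square feet ≥ 3,500 square feet; does not dispense prescription medication → Compliance Registration not required.
Rule 10: processes customer payments for third parties → Money Transmitter Authorization required.

General Business License, Money Transmitter Authorization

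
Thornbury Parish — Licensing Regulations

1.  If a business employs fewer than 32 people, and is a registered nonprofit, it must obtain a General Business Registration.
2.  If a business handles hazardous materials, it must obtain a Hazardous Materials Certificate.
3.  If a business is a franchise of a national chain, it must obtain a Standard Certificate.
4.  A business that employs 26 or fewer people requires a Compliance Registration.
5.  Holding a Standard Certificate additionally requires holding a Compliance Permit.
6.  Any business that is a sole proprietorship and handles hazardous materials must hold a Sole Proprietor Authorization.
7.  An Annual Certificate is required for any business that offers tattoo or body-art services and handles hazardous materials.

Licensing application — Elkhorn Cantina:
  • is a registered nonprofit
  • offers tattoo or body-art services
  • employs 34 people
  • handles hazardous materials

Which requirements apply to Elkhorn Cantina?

Annual Certificate, Hazardous Materials Certificate

1. employees 34 ≥ 32; is a registered nonprofit → General Business Registration not required.
2. handles hazardous materials → Hazardous Materials Certificate required.
3. is a registered nonprofit (not: is a franchise of a national chain) → Standard Certificate not required.
4. employees 34 > 26 → Compliance Registration not required.
5. Standard Certificate is not required → no effect.
6. is a registered nonprofit (not: is a sole proprietorship); handles hazardous materials → Sole Proprietor Authorization not required.
7. offers tattoo or body-art services; handles hazardous materials → Annual Certificate required.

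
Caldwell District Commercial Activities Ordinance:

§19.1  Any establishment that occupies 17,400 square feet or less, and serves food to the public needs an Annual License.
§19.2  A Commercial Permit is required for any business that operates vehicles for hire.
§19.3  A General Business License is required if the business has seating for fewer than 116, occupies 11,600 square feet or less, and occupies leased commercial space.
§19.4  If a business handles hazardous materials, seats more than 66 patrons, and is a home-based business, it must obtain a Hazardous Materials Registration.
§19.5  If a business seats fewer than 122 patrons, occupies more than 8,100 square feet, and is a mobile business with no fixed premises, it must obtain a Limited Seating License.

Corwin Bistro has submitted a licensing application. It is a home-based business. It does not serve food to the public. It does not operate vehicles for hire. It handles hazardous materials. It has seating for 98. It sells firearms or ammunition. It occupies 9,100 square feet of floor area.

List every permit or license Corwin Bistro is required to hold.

§19.1 floor area 9,100 square feet ≤ 17,400 square feet; does not serve food to the public → Annual License not required.
§19.2 does not operate vehicles for hire → Commercial Permit not required.
§19.3 seating 98 < 116; floor area 9,100 square feet ≤ 11,600 square feet; is a home-based business (not: occupies leased commercial space) → General Business License not required.
§19.4 handles hazardous materials; seating 98 > 66; is a home-based business → Hazardous Materials Registration required.
§19.5 seating 98 < 122; floor area 9,100 square feet > 8,100 square feet; is a home-based business (not: is a mobile business with no fixed premises) → Limited Seating License not required.

Hazardous Materials Registration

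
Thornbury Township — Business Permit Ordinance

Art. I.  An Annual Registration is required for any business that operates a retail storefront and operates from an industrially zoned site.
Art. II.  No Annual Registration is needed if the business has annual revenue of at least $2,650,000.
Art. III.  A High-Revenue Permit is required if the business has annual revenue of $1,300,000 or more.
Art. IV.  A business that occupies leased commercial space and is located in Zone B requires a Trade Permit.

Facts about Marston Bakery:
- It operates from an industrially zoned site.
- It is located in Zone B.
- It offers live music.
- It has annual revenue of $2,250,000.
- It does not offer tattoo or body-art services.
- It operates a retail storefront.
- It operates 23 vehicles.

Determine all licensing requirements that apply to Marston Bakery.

Art. I. operates a retail storefront; operates from an industrially zoned site → Annual Registration required.
Art. II. revenue $2,250,000 < $2,650,000 → Annual Registration exemption does not apply.
Art. III. revenue $2,250,000 ≥ $1,300,000 → High-Revenue Permit required.
Art. IV. operates from an industrially zoned site (not: occupies leased commercial space); is located in Zone B → Trade Permit not required.

Annual Registration, High-Revenue Permit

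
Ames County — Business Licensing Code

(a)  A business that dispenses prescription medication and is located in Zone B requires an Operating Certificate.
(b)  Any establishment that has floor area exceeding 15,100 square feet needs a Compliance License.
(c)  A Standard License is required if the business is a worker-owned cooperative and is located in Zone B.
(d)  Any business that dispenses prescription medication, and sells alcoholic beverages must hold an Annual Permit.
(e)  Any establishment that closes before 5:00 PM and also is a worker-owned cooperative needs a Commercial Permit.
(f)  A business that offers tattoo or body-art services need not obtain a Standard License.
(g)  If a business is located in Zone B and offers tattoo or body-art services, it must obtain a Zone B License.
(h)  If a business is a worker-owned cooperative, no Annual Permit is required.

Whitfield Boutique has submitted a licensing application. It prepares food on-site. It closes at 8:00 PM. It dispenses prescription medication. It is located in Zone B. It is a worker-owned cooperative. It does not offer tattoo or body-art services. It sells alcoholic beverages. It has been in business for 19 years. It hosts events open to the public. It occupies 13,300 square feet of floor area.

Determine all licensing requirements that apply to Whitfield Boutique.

Operating Certificate, Standard License

(a) dispenses prescription medication; is located in Zone B → Operating Certificate required.
(b) floor area 13,300 square feet ≤ 15,100 square feet → Compliance License not required.
(c) is a worker-owned cooperative; is located in Zone B → Standard License required.
(d) dispenses prescription medication; sells alcoholic beverages → Annual Permit required.
(e) closes 8:00 PM, after 5:00 PM; is a worker-owned cooperative → Commercial Permit not required.
(f) does not offer tattoo or body-art services → Standard License exemption does not apply.
(g) is located in Zone B; does not offer tattoo or body-art services → Zone B License not required.
(h) is a worker-owned cooperative → exempt from Annual Permit.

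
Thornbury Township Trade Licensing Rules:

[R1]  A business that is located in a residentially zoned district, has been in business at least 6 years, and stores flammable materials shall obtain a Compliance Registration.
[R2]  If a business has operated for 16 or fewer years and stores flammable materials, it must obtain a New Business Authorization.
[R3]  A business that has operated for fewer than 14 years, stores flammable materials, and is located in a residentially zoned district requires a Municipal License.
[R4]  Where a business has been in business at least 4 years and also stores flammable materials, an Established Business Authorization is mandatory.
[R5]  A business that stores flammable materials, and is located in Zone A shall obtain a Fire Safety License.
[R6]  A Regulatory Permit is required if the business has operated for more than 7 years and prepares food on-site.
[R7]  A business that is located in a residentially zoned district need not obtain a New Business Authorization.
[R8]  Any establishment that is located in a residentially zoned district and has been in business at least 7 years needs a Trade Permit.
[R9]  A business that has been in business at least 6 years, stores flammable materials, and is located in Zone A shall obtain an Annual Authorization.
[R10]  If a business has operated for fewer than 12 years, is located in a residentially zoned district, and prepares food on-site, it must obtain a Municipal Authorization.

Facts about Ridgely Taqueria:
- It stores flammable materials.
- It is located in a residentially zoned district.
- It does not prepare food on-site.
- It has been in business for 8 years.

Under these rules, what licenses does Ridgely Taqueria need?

[R1] is located in a residentially zoned district; years in business 8 ≥ 6; stores flammable materials → Compliance Registration required.
[R2] years in business 8 ≤ 16; stores flammable materials → New Business Authorization required.
[R3] years in business 8 < 14; stores flammable materials; is located in a residentially zoned district → Municipal License required.
[R4] years in business 8 ≥ 4; stores flammable materials → Established Business Authorization required.
[R5] stores flammable materials; is located in a residentially zoned district (not: is located in Zone A) → Fire Safety License not required.
[R6] years in business 8 > 7; does not prepare food on-site → Regulatory Permit not required.
[R7] is located in a residentially zoned district → exempt from New Business Authorization.
[R8] is located in a residentially zoned district; years in business 8 ≥ 7 → Trade Permit required.
[R9] years in business 8 ≥ 6; stores flammable materials; is located in a residentially zoned district (not: is located in Zone A) → Annual Authorization not required.
[R10] years in business 8 < 12; is located in a residentially zoned district; does not prepare food on-site → Municipal Authorization not required.

Compliance Registration, Established Business Authorization, Municipal License, Trade Permit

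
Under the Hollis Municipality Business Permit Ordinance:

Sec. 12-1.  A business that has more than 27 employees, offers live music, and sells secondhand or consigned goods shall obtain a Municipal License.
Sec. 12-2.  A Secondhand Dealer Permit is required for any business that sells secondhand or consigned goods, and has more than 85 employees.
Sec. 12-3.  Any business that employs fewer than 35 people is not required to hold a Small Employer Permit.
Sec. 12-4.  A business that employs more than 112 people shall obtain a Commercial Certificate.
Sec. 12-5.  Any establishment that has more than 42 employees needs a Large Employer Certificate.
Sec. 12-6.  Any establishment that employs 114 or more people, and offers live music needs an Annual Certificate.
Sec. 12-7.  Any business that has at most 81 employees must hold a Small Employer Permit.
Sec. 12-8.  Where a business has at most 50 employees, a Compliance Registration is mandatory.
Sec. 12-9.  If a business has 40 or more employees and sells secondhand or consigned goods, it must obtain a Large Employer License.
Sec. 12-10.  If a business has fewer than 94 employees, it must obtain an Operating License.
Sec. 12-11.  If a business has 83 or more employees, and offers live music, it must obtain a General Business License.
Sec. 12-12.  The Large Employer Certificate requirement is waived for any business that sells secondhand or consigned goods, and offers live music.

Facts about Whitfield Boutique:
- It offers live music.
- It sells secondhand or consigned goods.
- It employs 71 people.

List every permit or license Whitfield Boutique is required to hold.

Large Employer License, Municipal License, Operating License, Small Employer Permit

Sec. 12-1. employees 71 > 27; offers live music; sells secondhand or consigned goods → Municipal License required.
Sec. 12-2. sells secondhand or consigned goods; employees 71 ≤ 85 → Secondhand Dealer Permit not required.
Sec. 12-3. employees 71 ≥ 35 → Small Employer Permit exemption does not apply.
Sec. 12-4. employees 71 ≤ 112 → Commercial Certificate not required.
Sec. 12-5. employees 71 > 42 → Large Employer Certificate required.
Sec. 12-6. employees 71 < 114; offers live music → Annual Certificate not required.
Sec. 12-7. employees 71 ≤ 81 → Small Employer Permit required.
Sec. 12-8. employees 71 > 50 → Compliance Registration not required.
Sec. 12-9. employees 71 ≥ 40; sells secondhand or consigned goods → Large Employer License required.
Sec. 12-10. employees 71 < 94 → Operating License required.
Sec. 12-11. employees 71 < 83; offers live music → General Business License not required.
Sec. 12-12. sells secondhand or consigned goods; offers live music → exempt from Large Employer Certificate.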